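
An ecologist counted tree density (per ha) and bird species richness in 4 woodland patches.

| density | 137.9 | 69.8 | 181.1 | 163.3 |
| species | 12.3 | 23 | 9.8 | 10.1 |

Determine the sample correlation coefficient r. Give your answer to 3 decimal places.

n = 4, Σx = 552.1, Σy = 55.2, Σx² = 83352.55, Σy² = 878.34, Σxy = 6725.68
nΣxy − ΣxΣy = 26902.72 − 30475.92 = -3573.2
nΣx² − (Σx)² = 333410.2 − 304814.41 = 28595.79; nΣy² − (Σy)² = 3513.36 − 3047.04 = 466.32
r = -3573.2 / √(28595.79 × 466.32) = -3573.2 / 3651.6830 ≈ -0.979

-0.979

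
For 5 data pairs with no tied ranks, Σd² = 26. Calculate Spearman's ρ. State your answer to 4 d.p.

ρ = 1 − 6Σd² / [n(n²−1)] = 1 − 6×26 / (5×24)
  = 1 − 156/120 = 1 − 1.30000 ≈ -0.3000

-0.3000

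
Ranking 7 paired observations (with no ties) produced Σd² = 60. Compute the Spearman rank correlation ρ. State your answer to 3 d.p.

-0.071

ρ = 1 − 6Σd² / [n(n²−1)] = 1 − 6×60 / (7×48)
  = 1 − 360/336 = 1 − 1.0714 ≈ -0.071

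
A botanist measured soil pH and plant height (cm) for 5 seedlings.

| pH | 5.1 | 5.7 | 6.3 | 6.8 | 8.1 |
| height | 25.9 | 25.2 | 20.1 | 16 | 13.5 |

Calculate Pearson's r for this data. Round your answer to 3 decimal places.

-0.956

n = 5, Σx = 32, Σy = 100.7, Σx² = 210.04, Σy² = 2148.11, Σxy = 620.51
nΣxy − ΣxΣy = 3102.55 − 3222.4 = -119.85
nΣx² − (Σx)² = 1050.2 − 1024 = 26.2; nΣy² − (Σy)² = 10740.55 − 10140.49 = 600.06
r = -119.85 / √(26.2 × 600.06) = -119.85 / 125.3857 ≈ -0.956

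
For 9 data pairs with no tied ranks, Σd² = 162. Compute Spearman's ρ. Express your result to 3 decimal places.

ρ = 1 − 6Σd² / [n(n²−1)] = 1 − 6×162 / (9×80)
  = 1 − 972/720 = 1 − 1.3500 ≈ -0.350

-0.350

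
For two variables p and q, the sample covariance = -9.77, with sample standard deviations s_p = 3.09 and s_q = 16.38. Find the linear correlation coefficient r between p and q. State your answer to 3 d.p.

r = Cov(p,q) / (s_p · s_q) = -9.77 / (3.09 × 16.38)
  = -9.77 / 50.6142 ≈ -0.193

-0.193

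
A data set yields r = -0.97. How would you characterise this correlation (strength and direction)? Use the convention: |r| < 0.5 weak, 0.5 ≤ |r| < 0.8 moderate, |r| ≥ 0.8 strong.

strong negative

r = -0.97 < 0 so the relationship is negative.
|r| = 0.97, which falls in the strong range.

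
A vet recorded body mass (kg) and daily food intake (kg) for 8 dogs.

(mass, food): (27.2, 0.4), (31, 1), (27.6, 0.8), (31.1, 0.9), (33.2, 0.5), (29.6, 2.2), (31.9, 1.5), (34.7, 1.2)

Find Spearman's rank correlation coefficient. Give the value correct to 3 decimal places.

0.310

Rank mass: 1, 4, 2, 5, 7, 3, 6, 8
Rank food: 1, 5, 3, 4, 2, 8, 7, 6
d = rank(mass) − rank(food): 0, -1, -1, 1, 5, -5, -1, 2; Σd² = 58
ρ = 1 − 6Σd² / [n(n²−1)] = 1 − 6×58 / (8×63) = 1 − 348/504 ≈ 0.310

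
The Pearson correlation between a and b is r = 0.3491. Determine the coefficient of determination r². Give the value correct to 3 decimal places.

0.122

r² = (0.3491)² = 0.122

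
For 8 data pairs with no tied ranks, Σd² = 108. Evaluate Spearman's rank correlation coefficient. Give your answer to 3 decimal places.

ρ = 1 − 6Σd² / [n(n²−1)] = 1 − 6×108 / (8×63)
  = 1 − 648/504 = 1 − 1.2857 ≈ -0.286

-0.286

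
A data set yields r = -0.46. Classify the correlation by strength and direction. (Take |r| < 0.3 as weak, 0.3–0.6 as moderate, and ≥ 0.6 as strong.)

r = -0.46 < 0 so the relationship is negative.
|r| = 0.46, which falls in the moderate range.

moderate negative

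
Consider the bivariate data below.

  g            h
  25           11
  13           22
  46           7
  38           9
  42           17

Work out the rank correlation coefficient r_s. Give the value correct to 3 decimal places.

-0.700

Rank g: 2, 1, 5, 3, 4
Rank h: 3, 5, 1, 2, 4
d = rank(g) − rank(h): -1, -4, 4, 1, 0; Σd² = 34
ρ = 1 − 6Σd² / [n(n²−1)] = 1 − 6×34 / (5×24) = 1 − 204/120 ≈ -0.700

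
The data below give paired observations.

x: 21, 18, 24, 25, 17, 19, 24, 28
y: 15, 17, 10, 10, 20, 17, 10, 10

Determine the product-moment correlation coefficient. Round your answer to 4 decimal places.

-0.9393

n = 8, Σx = 176, Σy = 109, Σx² = 3976, Σy² = 1603, Σxy = 2294
nΣxy − ΣxΣy = 18352 − 19184 = -832
nΣx² − (Σx)² = 31808 − 30976 = 832; nΣy² − (Σy)² = 12824 − 11881 = 943
r = -832 / √(832 × 943) = -832 / 885.7629 ≈ -0.9393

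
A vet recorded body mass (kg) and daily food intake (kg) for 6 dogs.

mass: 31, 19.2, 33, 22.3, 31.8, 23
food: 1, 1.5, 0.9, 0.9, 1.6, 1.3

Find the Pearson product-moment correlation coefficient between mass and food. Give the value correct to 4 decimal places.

-0.2203

n = 6, Σx = 160.3, Σy = 7.2, Σx² = 4456.17, Σy² = 9.12, Σxy = 190.35
nΣxy − ΣxΣy = 1142.1 − 1154.16 = -12.06
nΣx² − (Σx)² = 26737.02 − 25696.09 = 1040.93; nΣy² − (Σy)² = 54.72 − 51.84 = 2.88
r = -12.06 / √(1040.93 × 2.88) = -12.06 / 54.7529 ≈ -0.2203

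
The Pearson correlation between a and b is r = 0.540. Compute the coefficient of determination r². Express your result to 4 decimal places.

0.2916

r² = (0.540)² = 0.2916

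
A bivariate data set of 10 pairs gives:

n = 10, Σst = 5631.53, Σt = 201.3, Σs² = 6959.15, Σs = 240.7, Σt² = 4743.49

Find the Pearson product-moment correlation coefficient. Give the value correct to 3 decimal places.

r = (nΣst − ΣsΣt) / √[(nΣs² − (Σs)²)(nΣt² − (Σt)²)]
Numerator: 10×5631.53 − 240.7×201.3 = 7862.39
Denominator: √[(69591.5 − 57936.49)(47434.9 − 40521.69)] = √[11655.01 × 6913.21] = 8976.2760
r = 7862.39 / 8976.2760 ≈ 0.876

0.876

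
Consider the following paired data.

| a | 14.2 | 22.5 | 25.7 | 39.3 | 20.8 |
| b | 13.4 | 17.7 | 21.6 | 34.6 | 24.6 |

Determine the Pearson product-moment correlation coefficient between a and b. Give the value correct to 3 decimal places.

0.919

n = 5, Σa = 122.5, Σb = 111.9, Σa² = 3345.51, Σb² = 2761.73, Σab = 3015.11
nΣab − ΣaΣb = 15075.55 − 13707.75 = 1367.8
nΣa² − (Σa)² = 16727.55 − 15006.25 = 1721.3; nΣb² − (Σb)² = 13808.65 − 12521.61 = 1287.04
r = 1367.8 / √(1721.3 × 1287.04) = 1367.8 / 1488.4159 ≈ 0.919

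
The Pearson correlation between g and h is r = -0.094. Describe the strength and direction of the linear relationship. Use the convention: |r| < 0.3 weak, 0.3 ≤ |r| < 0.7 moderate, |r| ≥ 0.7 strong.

r = -0.094 < 0 so the relationship is negative.
|r| = 0.094, which falls in the weak range.

weak negative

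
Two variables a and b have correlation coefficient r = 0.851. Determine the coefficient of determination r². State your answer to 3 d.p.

0.724

r² = (0.851)² = 0.724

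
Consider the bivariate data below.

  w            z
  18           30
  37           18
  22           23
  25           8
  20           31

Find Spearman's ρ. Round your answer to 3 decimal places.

Rank w: 1, 5, 3, 4, 2
Rank z: 4, 2, 3, 1, 5
d = rank(w) − rank(z): -3, 3, 0, 3, -3; Σd² = 36
ρ = 1 − 6Σd² / [n(n²−1)] = 1 − 6×36 / (5×24) = 1 − 216/120 ≈ -0.800

-0.800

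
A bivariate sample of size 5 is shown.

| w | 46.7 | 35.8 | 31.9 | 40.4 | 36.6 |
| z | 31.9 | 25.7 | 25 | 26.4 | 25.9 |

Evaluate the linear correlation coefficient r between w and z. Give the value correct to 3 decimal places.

0.925

n = 5, Σw = 191.4, Σz = 134.9, Σw² = 7451.86, Σz² = 3670.87, Σwz = 5221.79
nΣwz − ΣwΣz = 26108.95 − 25819.86 = 289.09
nΣw² − (Σw)² = 37259.3 − 36633.96 = 625.34; nΣz² − (Σz)² = 18354.35 − 18198.01 = 156.34
r = 289.09 / √(625.34 × 156.34) = 289.09 / 312.6750 ≈ 0.925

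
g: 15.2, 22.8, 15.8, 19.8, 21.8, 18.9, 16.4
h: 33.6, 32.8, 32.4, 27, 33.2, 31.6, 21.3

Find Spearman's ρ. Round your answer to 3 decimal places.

-0.036

Rank g: 1, 7, 2, 5, 6, 4, 3
Rank h: 7, 5, 4, 2, 6, 3, 1
d = rank(g) − rank(h): -6, 2, -2, 3, 0, 1, 2; Σd² = 58
ρ = 1 − 6Σd² / [n(n²−1)] = 1 − 6×58 / (7×48) = 1 − 348/336 ≈ -0.036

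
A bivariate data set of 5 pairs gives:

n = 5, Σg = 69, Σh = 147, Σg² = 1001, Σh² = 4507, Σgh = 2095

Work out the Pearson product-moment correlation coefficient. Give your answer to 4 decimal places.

0.6985

r = (nΣgh − ΣgΣh) / √[(nΣg² − (Σg)²)(nΣh² − (Σh)²)]
Numerator: 5×2095 − 69×147 = 332
Denominator: √[(5005 − 4761)(22535 − 21609)] = √[244 × 926] = 475.3357
r = 332 / 475.3357 ≈ 0.6985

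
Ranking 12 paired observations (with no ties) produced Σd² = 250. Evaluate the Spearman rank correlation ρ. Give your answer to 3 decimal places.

0.126

ρ = 1 − 6Σd² / [n(n²−1)] = 1 − 6×250 / (12×143)
  = 1 − 1500/1716 = 1 − 0.8741 ≈ 0.126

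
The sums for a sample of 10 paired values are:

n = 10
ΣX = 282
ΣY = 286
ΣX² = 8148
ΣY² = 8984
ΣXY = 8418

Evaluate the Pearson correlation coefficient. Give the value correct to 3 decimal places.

0.889

r = (nΣXY − ΣXΣY) / √[(nΣX² − (ΣX)²)(nΣY² − (ΣY)²)]
Numerator: 10×8418 − 282×286 = 3528
Denominator: √[(81480 − 79524)(89840 − 81796)] = √[1956 × 8044] = 3966.6187
r = 3528 / 3966.6187 ≈ 0.889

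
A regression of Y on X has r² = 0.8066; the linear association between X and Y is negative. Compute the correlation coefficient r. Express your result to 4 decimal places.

-0.8981

|r| = √0.8066 = 0.8981
The association is negative, so r = −0.8981.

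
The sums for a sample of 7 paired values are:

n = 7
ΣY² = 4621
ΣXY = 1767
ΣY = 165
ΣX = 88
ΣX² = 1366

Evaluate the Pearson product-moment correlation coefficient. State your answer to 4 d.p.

r = (nΣXY − ΣXΣY) / √[(nΣX² − (ΣX)²)(nΣY² − (ΣY)²)]
Numerator: 7×1767 − 88×165 = -2151
Denominator: √[(9562 − 7744)(32347 − 27225)] = √[1818 × 5122] = 3051.5236
r = -2151 / 3051.5236 ≈ -0.7049

-0.7049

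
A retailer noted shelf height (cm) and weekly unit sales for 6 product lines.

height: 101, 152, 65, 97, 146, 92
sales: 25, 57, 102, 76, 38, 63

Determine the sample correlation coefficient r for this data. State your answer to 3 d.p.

-0.598

n = 6, Σx = 653, Σy = 361, Σx² = 76719, Σy² = 25467, Σxy = 36535
nΣxy − ΣxΣy = 219210 − 235733 = -16523
nΣx² − (Σx)² = 460314 − 426409 = 33905; nΣy² − (Σy)² = 152802 − 130321 = 22481
r = -16523 / √(33905 × 22481) = -16523 / 27608.3014 ≈ -0.598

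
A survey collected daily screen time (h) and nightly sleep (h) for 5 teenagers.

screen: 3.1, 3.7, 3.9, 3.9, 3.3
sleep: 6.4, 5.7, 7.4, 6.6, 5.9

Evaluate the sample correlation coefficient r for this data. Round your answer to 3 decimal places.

n = 5, Σx = 17.9, Σy = 32, Σx² = 64.61, Σy² = 206.58, Σxy = 115
nΣxy − ΣxΣy = 575 − 572.8 = 2.2
nΣx² − (Σx)² = 323.05 − 320.41 = 2.64; nΣy² − (Σy)² = 1032.9 − 1024 = 8.9
r = 2.2 / √(2.64 × 8.9) = 2.2 / 4.8473 ≈ 0.454

0.454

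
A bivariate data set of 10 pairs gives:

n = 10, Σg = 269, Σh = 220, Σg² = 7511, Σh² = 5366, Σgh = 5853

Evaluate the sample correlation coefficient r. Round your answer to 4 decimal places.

-0.1709

r = (nΣgh − ΣgΣh) / √[(nΣg² − (Σg)²)(nΣh² − (Σh)²)]
Numerator: 10×5853 − 269×220 = -650
Denominator: √[(75110 − 72361)(53660 − 48400)] = √[2749 × 5260] = 3802.5965
r = -650 / 3802.5965 ≈ -0.1709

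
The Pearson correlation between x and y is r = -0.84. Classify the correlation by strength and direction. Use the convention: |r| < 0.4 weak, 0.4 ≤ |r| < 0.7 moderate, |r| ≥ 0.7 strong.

r = -0.84 < 0 so the relationship is negative.
|r| = 0.84, which falls in the strong range.

strong negative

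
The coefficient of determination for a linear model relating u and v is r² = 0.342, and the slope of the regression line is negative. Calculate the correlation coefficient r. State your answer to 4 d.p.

-0.5848

|r| = √0.342 = 0.5848
The association is negative, so r = −0.5848.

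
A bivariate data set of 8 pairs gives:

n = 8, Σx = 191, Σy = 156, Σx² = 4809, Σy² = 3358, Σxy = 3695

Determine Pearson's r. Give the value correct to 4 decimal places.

-0.1052

r = (nΣxy − ΣxΣy) / √[(nΣx² − (Σx)²)(nΣy² − (Σy)²)]
Numerator: 8×3695 − 191×156 = -236
Denominator: √[(38472 − 36481)(26864 − 24336)] = √[1991 × 2528] = 2243.4901
r = -236 / 2243.4901 ≈ -0.1052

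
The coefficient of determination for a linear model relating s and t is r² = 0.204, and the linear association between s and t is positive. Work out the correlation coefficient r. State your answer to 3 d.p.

|r| = √0.204 = 0.452
The association is positive, so r = 0.452.

0.452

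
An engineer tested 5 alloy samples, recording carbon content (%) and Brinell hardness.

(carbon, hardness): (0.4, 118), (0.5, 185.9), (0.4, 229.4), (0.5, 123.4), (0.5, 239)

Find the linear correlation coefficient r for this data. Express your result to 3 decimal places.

n = 5, Σx = 2.3, Σy = 895.7, Σx² = 1.07, Σy² = 173455.73, Σxy = 413.11
nΣxy − ΣxΣy = 2065.55 − 2060.11 = 5.44
nΣx² − (Σx)² = 5.35 − 5.29 = 0.06; nΣy² − (Σy)² = 867278.65 − 802278.49 = 65000.16
r = 5.44 / √(0.06 × 65000.16) = 5.44 / 62.4501 ≈ 0.087

0.087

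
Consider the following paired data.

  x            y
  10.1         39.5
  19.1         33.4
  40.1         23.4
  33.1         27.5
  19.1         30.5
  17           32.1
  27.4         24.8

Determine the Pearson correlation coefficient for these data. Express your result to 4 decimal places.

-0.9097

n = 7, Σx = 165.9, Σy = 211.2, Σx² = 4575.01, Σy² = 6555.32, Σxy = 4693.25
nΣxy − ΣxΣy = 32852.75 − 35038.08 = -2185.33
nΣx² − (Σx)² = 32025.07 − 27522.81 = 4502.26; nΣy² − (Σy)² = 45887.24 − 44605.44 = 1281.8
r = -2185.33 / √(4502.26 × 1281.8) = -2185.33 / 2402.2899 ≈ -0.9097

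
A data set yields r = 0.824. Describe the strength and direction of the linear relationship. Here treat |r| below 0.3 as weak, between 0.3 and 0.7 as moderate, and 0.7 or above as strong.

strong positive

r = 0.824 > 0 so the relationship is positive.
|r| = 0.824, which falls in the strong range.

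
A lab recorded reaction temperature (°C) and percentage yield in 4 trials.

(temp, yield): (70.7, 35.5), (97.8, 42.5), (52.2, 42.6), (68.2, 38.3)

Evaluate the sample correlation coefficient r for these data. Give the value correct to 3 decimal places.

0.130

n = 4, Σx = 288.9, Σy = 158.9, Σx² = 21939.41, Σy² = 6348.15, Σxy = 11502.13
nΣxy − ΣxΣy = 46008.52 − 45906.21 = 102.31
nΣx² − (Σx)² = 87757.64 − 83463.21 = 4294.43; nΣy² − (Σy)² = 25392.6 − 25249.21 = 143.39
r = 102.31 / √(4294.43 × 143.39) = 102.31 / 784.7154 ≈ 0.130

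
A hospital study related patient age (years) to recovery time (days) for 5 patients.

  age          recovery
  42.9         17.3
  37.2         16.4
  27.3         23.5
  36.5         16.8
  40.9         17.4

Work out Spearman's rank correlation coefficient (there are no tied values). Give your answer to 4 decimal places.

-0.2000

Rank age: 5, 3, 1, 2, 4
Rank recovery: 3, 1, 5, 2, 4
d = rank(age) − rank(recovery): 2, 2, -4, 0, 0; Σd² = 24
ρ = 1 − 6Σd² / [n(n²−1)] = 1 − 6×24 / (5×24) = 1 − 144/120 ≈ -0.2000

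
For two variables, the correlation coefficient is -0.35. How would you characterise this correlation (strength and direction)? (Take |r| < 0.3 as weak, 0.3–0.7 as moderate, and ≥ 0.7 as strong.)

r = -0.35 < 0 so the relationship is negative.
|r| = 0.35, which falls in the moderate range.

moderate negative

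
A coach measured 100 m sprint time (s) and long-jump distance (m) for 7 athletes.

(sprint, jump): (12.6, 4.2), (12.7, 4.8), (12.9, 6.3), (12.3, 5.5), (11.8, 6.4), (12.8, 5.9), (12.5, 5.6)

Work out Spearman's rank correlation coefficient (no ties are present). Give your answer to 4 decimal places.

-0.0357

Rank sprint: 4, 5, 7, 2, 1, 6, 3
Rank jump: 1, 2, 6, 3, 7, 5, 4
d = rank(sprint) − rank(jump): 3, 3, 1, -1, -6, 1, -1; Σd² = 58
ρ = 1 − 6Σd² / [n(n²−1)] = 1 − 6×58 / (7×48) = 1 − 348/336 ≈ -0.0357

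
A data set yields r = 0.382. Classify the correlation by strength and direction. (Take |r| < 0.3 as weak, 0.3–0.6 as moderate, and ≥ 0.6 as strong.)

moderate positive

r = 0.382 > 0 so the relationship is positive.
|r| = 0.382, which falls in the moderate range.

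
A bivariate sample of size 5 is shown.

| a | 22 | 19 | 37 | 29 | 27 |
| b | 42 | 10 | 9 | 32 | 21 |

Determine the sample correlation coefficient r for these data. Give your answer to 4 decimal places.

n = 5, Σa = 134, Σb = 114, Σa² = 3784, Σb² = 3410, Σab = 2942
nΣab − ΣaΣb = 14710 − 15276 = -566
nΣa² − (Σa)² = 18920 − 17956 = 964; nΣb² − (Σb)² = 17050 − 12996 = 4054
r = -566 / √(964 × 4054) = -566 / 1976.8804 ≈ -0.2863

-0.2863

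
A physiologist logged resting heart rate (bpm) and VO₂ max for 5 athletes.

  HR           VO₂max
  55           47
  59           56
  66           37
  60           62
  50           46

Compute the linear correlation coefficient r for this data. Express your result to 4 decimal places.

-0.1434

n = 5, Σx = 290, Σy = 248, Σx² = 16962, Σy² = 12674, Σxy = 14351
nΣxy − ΣxΣy = 71755 − 71920 = -165
nΣx² − (Σx)² = 84810 − 84100 = 710; nΣy² − (Σy)² = 63370 − 61504 = 1866
r = -165 / √(710 × 1866) = -165 / 1151.0256 ≈ -0.1434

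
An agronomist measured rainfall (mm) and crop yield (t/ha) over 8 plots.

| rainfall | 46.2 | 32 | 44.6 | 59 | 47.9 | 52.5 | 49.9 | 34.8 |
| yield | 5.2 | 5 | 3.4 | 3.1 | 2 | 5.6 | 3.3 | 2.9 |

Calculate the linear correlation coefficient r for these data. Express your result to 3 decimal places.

n = 8, Σx = 366.9, Σy = 30.5, Σx² = 17380.31, Σy² = 127.87, Σxy = 1390.17
nΣxy − ΣxΣy = 11121.36 − 11190.45 = -69.09
nΣx² − (Σx)² = 139042.48 − 134615.61 = 4426.87; nΣy² − (Σy)² = 1022.96 − 930.25 = 92.71
r = -69.09 / √(4426.87 × 92.71) = -69.09 / 640.6365 ≈ -0.108

-0.108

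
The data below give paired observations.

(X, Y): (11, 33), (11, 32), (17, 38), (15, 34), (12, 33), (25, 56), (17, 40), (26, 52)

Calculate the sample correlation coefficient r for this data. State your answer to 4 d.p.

0.9694

n = 8, ΣX = 134, ΣY = 318, ΣX² = 2490, ΣY² = 13242, ΣXY = 5699
nΣXY − ΣXΣY = 45592 − 42612 = 2980
nΣX² − (ΣX)² = 19920 − 17956 = 1964; nΣY² − (ΣY)² = 105936 − 101124 = 4812
r = 2980 / √(1964 × 4812) = 2980 / 3074.2101 ≈ 0.9694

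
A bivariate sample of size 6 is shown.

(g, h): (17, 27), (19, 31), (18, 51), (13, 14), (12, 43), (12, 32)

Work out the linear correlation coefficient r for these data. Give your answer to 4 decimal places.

n = 6, Σg = 91, Σh = 198, Σg² = 1431, Σh² = 7360, Σgh = 3048
nΣgh − ΣgΣh = 18288 − 18018 = 270
nΣg² − (Σg)² = 8586 − 8281 = 305; nΣh² − (Σh)² = 44160 − 39204 = 4956
r = 270 / √(305 × 4956) = 270 / 1229.4633 ≈ 0.2196

0.2196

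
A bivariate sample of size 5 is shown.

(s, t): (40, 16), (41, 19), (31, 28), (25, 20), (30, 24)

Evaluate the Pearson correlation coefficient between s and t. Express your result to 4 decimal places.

-0.5201

n = 5, Σs = 167, Σt = 107, Σs² = 5767, Σt² = 2377, Σst = 3507
nΣst − ΣsΣt = 17535 − 17869 = -334
nΣs² − (Σs)² = 28835 − 27889 = 946; nΣt² − (Σt)² = 11885 − 11449 = 436
r = -334 / √(946 × 436) = -334 / 642.2274 ≈ -0.5201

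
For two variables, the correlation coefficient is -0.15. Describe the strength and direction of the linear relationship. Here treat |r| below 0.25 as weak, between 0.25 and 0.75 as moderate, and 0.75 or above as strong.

weak negative

r = -0.15 < 0 so the relationship is negative.
|r| = 0.15, which falls in the weak range.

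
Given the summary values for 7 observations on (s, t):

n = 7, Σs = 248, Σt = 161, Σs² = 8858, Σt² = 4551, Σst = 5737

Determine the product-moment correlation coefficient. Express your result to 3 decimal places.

0.134

r = (nΣst − ΣsΣt) / √[(nΣs² − (Σs)²)(nΣt² − (Σt)²)]
Numerator: 7×5737 − 248×161 = 231
Denominator: √[(62006 − 61504)(31857 − 25921)] = √[502 × 5936] = 1726.2306
r = 231 / 1726.2306 ≈ 0.134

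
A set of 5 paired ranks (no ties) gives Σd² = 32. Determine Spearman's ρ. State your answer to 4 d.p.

-0.6000

ρ = 1 − 6Σd² / [n(n²−1)] = 1 − 6×32 / (5×24)
  = 1 − 192/120 = 1 − 1.60000 ≈ -0.6000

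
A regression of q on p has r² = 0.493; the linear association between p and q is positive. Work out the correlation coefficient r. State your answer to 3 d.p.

0.702

|r| = √0.493 = 0.702
The association is positive, so r = 0.702.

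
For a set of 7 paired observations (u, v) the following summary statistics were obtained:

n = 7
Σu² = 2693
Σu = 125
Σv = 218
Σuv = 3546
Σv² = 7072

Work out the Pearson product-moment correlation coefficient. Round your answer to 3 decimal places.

-0.961

r = (nΣuv − ΣuΣv) / √[(nΣu² − (Σu)²)(nΣv² − (Σv)²)]
Numerator: 7×3546 − 125×218 = -2428
Denominator: √[(18851 − 15625)(49504 − 47524)] = √[3226 × 1980] = 2527.3464
r = -2428 / 2527.3464 ≈ -0.961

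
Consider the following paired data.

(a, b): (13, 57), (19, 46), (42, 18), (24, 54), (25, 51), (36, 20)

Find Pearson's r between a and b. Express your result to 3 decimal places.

-0.915

n = 6, Σa = 159, Σb = 246, Σa² = 4791, Σb² = 11606, Σab = 5662
nΣab − ΣaΣb = 33972 − 39114 = -5142
nΣa² − (Σa)² = 28746 − 25281 = 3465; nΣb² − (Σb)² = 69636 − 60516 = 9120
r = -5142 / √(3465 × 9120) = -5142 / 5621.4589 ≈ -0.915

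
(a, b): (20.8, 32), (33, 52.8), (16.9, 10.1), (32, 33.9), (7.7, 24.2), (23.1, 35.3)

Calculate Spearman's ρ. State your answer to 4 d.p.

0.8857

Rank a: 3, 6, 2, 5, 1, 4
Rank b: 3, 6, 1, 4, 2, 5
d = rank(a) − rank(b): 0, 0, 1, 1, -1, -1; Σd² = 4
ρ = 1 − 6Σd² / [n(n²−1)] = 1 − 6×4 / (6×35) = 1 − 24/210 ≈ 0.8857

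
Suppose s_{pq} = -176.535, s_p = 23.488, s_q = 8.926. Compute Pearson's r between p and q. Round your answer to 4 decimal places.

r = Cov(p,q) / (s_p · s_q) = -176.535 / (23.488 × 8.926)
  = -176.535 / 209.6539 ≈ -0.8420

-0.8420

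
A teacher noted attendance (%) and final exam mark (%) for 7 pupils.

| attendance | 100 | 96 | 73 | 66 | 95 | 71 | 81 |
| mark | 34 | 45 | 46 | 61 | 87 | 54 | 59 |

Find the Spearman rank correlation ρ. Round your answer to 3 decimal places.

Rank attendance: 7, 6, 3, 1, 5, 2, 4
Rank mark: 1, 2, 3, 6, 7, 4, 5
d = rank(attendance) − rank(mark): 6, 4, 0, -5, -2, -2, -1; Σd² = 86
ρ = 1 − 6Σd² / [n(n²−1)] = 1 − 6×86 / (7×48) = 1 − 516/336 ≈ -0.536

-0.536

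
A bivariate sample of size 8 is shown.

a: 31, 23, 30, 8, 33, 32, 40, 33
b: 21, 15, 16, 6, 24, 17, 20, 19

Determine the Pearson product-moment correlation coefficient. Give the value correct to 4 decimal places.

n = 8, Σa = 230, Σb = 138, Σa² = 7256, Σb² = 2584, Σab = 4287
nΣab − ΣaΣb = 34296 − 31740 = 2556
nΣa² − (Σa)² = 58048 − 52900 = 5148; nΣb² − (Σb)² = 20672 − 19044 = 1628
r = 2556 / √(5148 × 1628) = 2556 / 2894.9860 ≈ 0.8829

0.8829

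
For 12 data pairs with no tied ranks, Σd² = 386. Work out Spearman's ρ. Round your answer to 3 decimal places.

ρ = 1 − 6Σd² / [n(n²−1)] = 1 − 6×386 / (12×143)
  = 1 − 2316/1716 = 1 − 1.3497 ≈ -0.350

-0.350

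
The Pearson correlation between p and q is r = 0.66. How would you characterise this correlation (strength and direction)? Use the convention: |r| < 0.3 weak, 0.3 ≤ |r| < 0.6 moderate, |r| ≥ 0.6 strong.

r = 0.66 > 0 so the relationship is positive.
|r| = 0.66, which falls in the strong range.

strong positive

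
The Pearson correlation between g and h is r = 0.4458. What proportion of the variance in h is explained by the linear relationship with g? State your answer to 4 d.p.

r² = (0.4458)² = 0.1987

0.1987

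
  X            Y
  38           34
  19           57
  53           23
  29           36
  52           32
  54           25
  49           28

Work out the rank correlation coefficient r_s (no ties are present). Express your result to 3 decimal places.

-0.929

Rank X: 3, 1, 6, 2, 5, 7, 4
Rank Y: 5, 7, 1, 6, 4, 2, 3
d = rank(X) − rank(Y): -2, -6, 5, -4, 1, 5, 1; Σd² = 108
ρ = 1 − 6Σd² / [n(n²−1)] = 1 − 6×108 / (7×48) = 1 − 648/336 ≈ -0.929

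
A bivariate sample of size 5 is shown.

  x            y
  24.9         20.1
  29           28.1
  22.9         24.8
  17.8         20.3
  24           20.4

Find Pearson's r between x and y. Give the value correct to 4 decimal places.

0.6449

n = 5, Σx = 118.6, Σy = 113.7, Σx² = 2878.26, Σy² = 2636.91, Σxy = 2734.25
nΣxy − ΣxΣy = 13671.25 − 13484.82 = 186.43
nΣx² − (Σx)² = 14391.3 − 14065.96 = 325.34; nΣy² − (Σy)² = 13184.55 − 12927.69 = 256.86
r = 186.43 / √(325.34 × 256.86) = 186.43 / 289.0793 ≈ 0.6449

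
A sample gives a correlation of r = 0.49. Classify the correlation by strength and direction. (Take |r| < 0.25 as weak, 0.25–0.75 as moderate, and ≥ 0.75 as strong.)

moderate positive

r = 0.49 > 0 so the relationship is positive.
|r| = 0.49, which falls in the moderate range.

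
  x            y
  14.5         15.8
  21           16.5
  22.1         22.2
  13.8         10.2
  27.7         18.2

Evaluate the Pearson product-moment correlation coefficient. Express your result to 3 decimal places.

0.678

n = 5, Σx = 99.1, Σy = 82.9, Σx² = 2097.39, Σy² = 1450.01, Σxy = 1711.12
nΣxy − ΣxΣy = 8555.6 − 8215.39 = 340.21
nΣx² − (Σx)² = 10486.95 − 9820.81 = 666.14; nΣy² − (Σy)² = 7250.05 − 6872.41 = 377.64
r = 340.21 / √(666.14 × 377.64) = 340.21 / 501.5587 ≈ 0.678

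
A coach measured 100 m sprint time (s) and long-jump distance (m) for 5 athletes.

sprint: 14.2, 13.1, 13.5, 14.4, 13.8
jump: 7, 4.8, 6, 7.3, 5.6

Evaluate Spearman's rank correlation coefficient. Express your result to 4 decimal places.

0.9000

Rank sprint: 4, 1, 2, 5, 3
Rank jump: 4, 1, 3, 5, 2
d = rank(sprint) − rank(jump): 0, 0, -1, 0, 1; Σd² = 2
ρ = 1 − 6Σd² / [n(n²−1)] = 1 − 6×2 / (5×24) = 1 − 12/120 ≈ 0.9000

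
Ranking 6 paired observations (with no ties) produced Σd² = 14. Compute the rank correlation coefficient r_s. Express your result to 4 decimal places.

ρ = 1 − 6Σd² / [n(n²−1)] = 1 − 6×14 / (6×35)
  = 1 − 84/210 = 1 − 0.40000 ≈ 0.6000

0.6000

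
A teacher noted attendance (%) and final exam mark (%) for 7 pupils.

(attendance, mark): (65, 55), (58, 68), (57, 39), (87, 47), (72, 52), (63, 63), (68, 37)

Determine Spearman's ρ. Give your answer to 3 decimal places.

Rank attendance: 4, 2, 1, 7, 6, 3, 5
Rank mark: 5, 7, 2, 3, 4, 6, 1
d = rank(attendance) − rank(mark): -1, -5, -1, 4, 2, -3, 4; Σd² = 72
ρ = 1 − 6Σd² / [n(n²−1)] = 1 − 6×72 / (7×48) = 1 − 432/336 ≈ -0.286

-0.286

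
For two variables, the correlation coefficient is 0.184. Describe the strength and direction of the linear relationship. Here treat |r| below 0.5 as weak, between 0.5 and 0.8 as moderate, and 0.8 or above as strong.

r = 0.184 > 0 so the relationship is positive.
|r| = 0.184, which falls in the weak range.

weak positive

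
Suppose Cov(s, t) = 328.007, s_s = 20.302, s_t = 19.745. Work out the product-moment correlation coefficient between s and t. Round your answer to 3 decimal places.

r = Cov(s,t) / (s_s · s_t) = 328.007 / (20.302 × 19.745)
  = 328.007 / 400.8630 ≈ 0.818

0.818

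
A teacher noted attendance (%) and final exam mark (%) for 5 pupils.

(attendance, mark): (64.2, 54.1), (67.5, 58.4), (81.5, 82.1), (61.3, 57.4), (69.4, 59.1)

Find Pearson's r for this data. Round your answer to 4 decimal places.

0.9403

n = 5, Σx = 343.9, Σy = 311.1, Σx² = 23894.19, Σy² = 19865.35, Σxy = 21726.53
nΣxy − ΣxΣy = 108632.65 − 106987.29 = 1645.36
nΣx² − (Σx)² = 119470.95 − 118267.21 = 1203.74; nΣy² − (Σy)² = 99326.75 − 96783.21 = 2543.54
r = 1645.36 / √(1203.74 × 2543.54) = 1645.36 / 1749.7888 ≈ 0.9403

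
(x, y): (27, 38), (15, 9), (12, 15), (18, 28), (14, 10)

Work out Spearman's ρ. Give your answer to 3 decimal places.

Rank x: 5, 3, 1, 4, 2
Rank y: 5, 1, 3, 4, 2
d = rank(x) − rank(y): 0, 2, -2, 0, 0; Σd² = 8
ρ = 1 − 6Σd² / [n(n²−1)] = 1 − 6×8 / (5×24) = 1 − 48/120 ≈ 0.600

0.600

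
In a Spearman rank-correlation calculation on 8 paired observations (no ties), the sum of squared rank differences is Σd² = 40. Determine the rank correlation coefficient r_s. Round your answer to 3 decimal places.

0.524

ρ = 1 − 6Σd² / [n(n²−1)] = 1 − 6×40 / (8×63)
  = 1 − 240/504 = 1 − 0.4762 ≈ 0.524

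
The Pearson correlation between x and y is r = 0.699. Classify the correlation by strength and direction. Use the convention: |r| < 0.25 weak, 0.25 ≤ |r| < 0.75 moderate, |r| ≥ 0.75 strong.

moderate positive

r = 0.699 > 0 so the relationship is positive.
|r| = 0.699, which falls in the moderate range.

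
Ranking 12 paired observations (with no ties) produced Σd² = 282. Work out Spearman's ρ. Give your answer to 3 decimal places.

0.014

ρ = 1 − 6Σd² / [n(n²−1)] = 1 − 6×282 / (12×143)
  = 1 − 1692/1716 = 1 − 0.9860 ≈ 0.014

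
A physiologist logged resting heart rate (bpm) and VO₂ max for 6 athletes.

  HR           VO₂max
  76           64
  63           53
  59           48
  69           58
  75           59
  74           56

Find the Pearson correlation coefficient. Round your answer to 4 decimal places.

n = 6, Σx = 416, Σy = 338, Σx² = 29088, Σy² = 19190, Σxy = 23606
nΣxy − ΣxΣy = 141636 − 140608 = 1028
nΣx² − (Σx)² = 174528 − 173056 = 1472; nΣy² − (Σy)² = 115140 − 114244 = 896
r = 1028 / √(1472 × 896) = 1028 / 1148.4389 ≈ 0.8951

0.8951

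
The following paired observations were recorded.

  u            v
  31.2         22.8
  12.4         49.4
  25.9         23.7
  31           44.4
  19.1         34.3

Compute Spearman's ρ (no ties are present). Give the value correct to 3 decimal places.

-0.700

Rank u: 5, 1, 3, 4, 2
Rank v: 1, 5, 2, 4, 3
d = rank(u) − rank(v): 4, -4, 1, 0, -1; Σd² = 34
ρ = 1 − 6Σd² / [n(n²−1)] = 1 − 6×34 / (5×24) = 1 − 204/120 ≈ -0.700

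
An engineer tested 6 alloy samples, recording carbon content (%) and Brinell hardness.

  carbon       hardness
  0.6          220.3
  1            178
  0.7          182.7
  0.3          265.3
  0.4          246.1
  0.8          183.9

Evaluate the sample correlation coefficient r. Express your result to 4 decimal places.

-0.9423

n = 6, Σx = 3.8, Σy = 1276.3, Σx² = 2.74, Σy² = 278363.89, Σxy = 763.22
nΣxy − ΣxΣy = 4579.32 − 4849.94 = -270.62
nΣx² − (Σx)² = 16.44 − 14.44 = 2; nΣy² − (Σy)² = 1670183.34 − 1628941.69 = 41241.65
r = -270.62 / √(2 × 41241.65) = -270.62 / 287.1991 ≈ -0.9423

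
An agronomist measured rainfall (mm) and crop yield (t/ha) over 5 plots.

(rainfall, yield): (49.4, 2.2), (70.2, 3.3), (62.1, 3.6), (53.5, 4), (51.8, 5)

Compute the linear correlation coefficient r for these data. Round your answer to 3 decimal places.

n = 5, Σx = 287, Σy = 18.1, Σx² = 16770.3, Σy² = 69.69, Σxy = 1036.9
nΣxy − ΣxΣy = 5184.5 − 5194.7 = -10.2
nΣx² − (Σx)² = 83851.5 − 82369 = 1482.5; nΣy² − (Σy)² = 348.45 − 327.61 = 20.84
r = -10.2 / √(1482.5 × 20.84) = -10.2 / 175.7706 ≈ -0.058

-0.058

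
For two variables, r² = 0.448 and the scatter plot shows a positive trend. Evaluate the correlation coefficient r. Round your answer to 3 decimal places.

|r| = √0.448 = 0.669
The association is positive, so r = 0.669.

0.669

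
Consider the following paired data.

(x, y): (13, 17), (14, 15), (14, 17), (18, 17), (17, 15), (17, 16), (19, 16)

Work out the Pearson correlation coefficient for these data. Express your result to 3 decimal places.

n = 7, Σx = 112, Σy = 113, Σx² = 1824, Σy² = 1829, Σxy = 1806
nΣxy − ΣxΣy = 12642 − 12656 = -14
nΣx² − (Σx)² = 12768 − 12544 = 224; nΣy² − (Σy)² = 12803 − 12769 = 34
r = -14 / √(224 × 34) = -14 / 87.2697 ≈ -0.160

-0.160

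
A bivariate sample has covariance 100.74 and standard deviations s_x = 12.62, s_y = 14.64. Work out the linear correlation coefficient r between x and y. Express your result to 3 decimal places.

r = Cov(x,y) / (s_x · s_y) = 100.74 / (12.62 × 14.64)
  = 100.74 / 184.7568 ≈ 0.545

0.545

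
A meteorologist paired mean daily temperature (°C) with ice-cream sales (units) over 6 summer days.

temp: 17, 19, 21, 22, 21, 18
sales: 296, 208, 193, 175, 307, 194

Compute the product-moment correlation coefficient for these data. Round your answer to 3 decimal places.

-0.313

n = 6, Σx = 118, Σy = 1373, Σx² = 2340, Σy² = 330639, Σxy = 26826
nΣxy − ΣxΣy = 160956 − 162014 = -1058
nΣx² − (Σx)² = 14040 − 13924 = 116; nΣy² − (Σy)² = 1983834 − 1885129 = 98705
r = -1058 / √(116 × 98705) = -1058 / 3383.7524 ≈ -0.313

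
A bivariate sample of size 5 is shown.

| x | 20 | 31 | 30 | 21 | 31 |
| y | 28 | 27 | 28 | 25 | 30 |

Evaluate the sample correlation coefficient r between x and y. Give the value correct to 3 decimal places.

0.521

n = 5, Σx = 133, Σy = 138, Σx² = 3663, Σy² = 3822, Σxy = 3692
nΣxy − ΣxΣy = 18460 − 18354 = 106
nΣx² − (Σx)² = 18315 − 17689 = 626; nΣy² − (Σy)² = 19110 − 19044 = 66
r = 106 / √(626 × 66) = 106 / 203.2634 ≈ 0.521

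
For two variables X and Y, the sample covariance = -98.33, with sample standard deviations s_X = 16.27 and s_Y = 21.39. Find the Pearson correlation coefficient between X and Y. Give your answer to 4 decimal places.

r = Cov(X,Y) / (s_X · s_Y) = -98.33 / (16.27 × 21.39)
  = -98.33 / 348.0153 ≈ -0.2825

-0.2825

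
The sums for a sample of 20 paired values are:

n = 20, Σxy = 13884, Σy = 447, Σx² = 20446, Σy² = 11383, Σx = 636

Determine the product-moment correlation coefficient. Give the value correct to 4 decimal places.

-0.5957

r = (nΣxy − ΣxΣy) / √[(nΣx² − (Σx)²)(nΣy² − (Σy)²)]
Numerator: 20×13884 − 636×447 = -6612
Denominator: √[(408920 − 404496)(227660 − 199809)] = √[4424 × 27851] = 11100.1272
r = -6612 / 11100.1272 ≈ -0.5957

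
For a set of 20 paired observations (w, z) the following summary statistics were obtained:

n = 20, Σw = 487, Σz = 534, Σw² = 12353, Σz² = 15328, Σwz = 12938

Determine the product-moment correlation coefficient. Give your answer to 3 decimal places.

-0.089

r = (nΣwz − ΣwΣz) / √[(nΣw² − (Σw)²)(nΣz² − (Σz)²)]
Numerator: 20×12938 − 487×534 = -1298
Denominator: √[(247060 − 237169)(306560 − 285156)] = √[9891 × 21404] = 14550.1534
r = -1298 / 14550.1534 ≈ -0.089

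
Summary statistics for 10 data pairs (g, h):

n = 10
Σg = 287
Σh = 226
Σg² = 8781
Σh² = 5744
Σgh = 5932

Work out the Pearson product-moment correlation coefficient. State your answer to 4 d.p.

-0.9418

r = (nΣgh − ΣgΣh) / √[(nΣg² − (Σg)²)(nΣh² − (Σh)²)]
Numerator: 10×5932 − 287×226 = -5542
Denominator: √[(87810 − 82369)(57440 − 51076)] = √[5441 × 6364] = 5884.4306
r = -5542 / 5884.4306 ≈ -0.9418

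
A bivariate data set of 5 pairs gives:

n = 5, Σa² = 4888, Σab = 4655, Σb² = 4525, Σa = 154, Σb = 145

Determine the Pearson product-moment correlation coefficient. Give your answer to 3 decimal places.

r = (nΣab − ΣaΣb) / √[(nΣa² − (Σa)²)(nΣb² − (Σb)²)]
Numerator: 5×4655 − 154×145 = 945
Denominator: √[(24440 − 23716)(22625 − 21025)] = √[724 × 1600] = 1076.2899
r = 945 / 1076.2899 ≈ 0.878

0.878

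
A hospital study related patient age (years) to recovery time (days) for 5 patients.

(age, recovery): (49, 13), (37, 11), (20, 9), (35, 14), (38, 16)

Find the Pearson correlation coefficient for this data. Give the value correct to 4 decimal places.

n = 5, Σx = 179, Σy = 63, Σx² = 6839, Σy² = 823, Σxy = 2322
nΣxy − ΣxΣy = 11610 − 11277 = 333
nΣx² − (Σx)² = 34195 − 32041 = 2154; nΣy² − (Σy)² = 4115 − 3969 = 146
r = 333 / √(2154 × 146) = 333 / 560.7887 ≈ 0.5938

0.5938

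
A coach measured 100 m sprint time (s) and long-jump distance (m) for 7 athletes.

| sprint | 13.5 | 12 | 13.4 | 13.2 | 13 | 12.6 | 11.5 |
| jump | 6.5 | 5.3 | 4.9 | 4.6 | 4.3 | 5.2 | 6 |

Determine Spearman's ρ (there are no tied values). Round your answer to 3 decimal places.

Rank sprint: 7, 2, 6, 5, 4, 3, 1
Rank jump: 7, 5, 3, 2, 1, 4, 6
d = rank(sprint) − rank(jump): 0, -3, 3, 3, 3, -1, -5; Σd² = 62
ρ = 1 − 6Σd² / [n(n²−1)] = 1 − 6×62 / (7×48) = 1 − 372/336 ≈ -0.107

-0.107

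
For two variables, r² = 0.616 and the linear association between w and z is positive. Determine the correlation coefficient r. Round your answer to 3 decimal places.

|r| = √0.616 = 0.785
The association is positive, so r = 0.785.

0.785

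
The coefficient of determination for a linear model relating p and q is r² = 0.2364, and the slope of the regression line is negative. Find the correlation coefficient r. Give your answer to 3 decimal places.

|r| = √0.2364 = 0.486
The association is negative, so r = −0.486.

-0.486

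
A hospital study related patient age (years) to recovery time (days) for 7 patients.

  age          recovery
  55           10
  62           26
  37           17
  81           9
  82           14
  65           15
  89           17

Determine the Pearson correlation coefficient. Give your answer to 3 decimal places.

-0.181

n = 7, Σx = 471, Σy = 108, Σx² = 33669, Σy² = 1856, Σxy = 7156
nΣxy − ΣxΣy = 50092 − 50868 = -776
nΣx² − (Σx)² = 235683 − 221841 = 13842; nΣy² − (Σy)² = 12992 − 11664 = 1328
r = -776 / √(13842 × 1328) = -776 / 4287.4440 ≈ -0.181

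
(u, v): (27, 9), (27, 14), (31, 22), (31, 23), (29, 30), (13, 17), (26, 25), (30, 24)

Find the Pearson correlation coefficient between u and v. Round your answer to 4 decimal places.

0.3248

n = 8, Σu = 214, Σv = 164, Σu² = 5966, Σv² = 3680, Σuv = 4477
nΣuv − ΣuΣv = 35816 − 35096 = 720
nΣu² − (Σu)² = 47728 − 45796 = 1932; nΣv² − (Σv)² = 29440 − 26896 = 2544
r = 720 / √(1932 × 2544) = 720 / 2216.9817 ≈ 0.3248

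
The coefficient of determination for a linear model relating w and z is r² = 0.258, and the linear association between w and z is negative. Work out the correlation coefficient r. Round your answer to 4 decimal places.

-0.5079

|r| = √0.258 = 0.5079
The association is negative, so r = −0.5079.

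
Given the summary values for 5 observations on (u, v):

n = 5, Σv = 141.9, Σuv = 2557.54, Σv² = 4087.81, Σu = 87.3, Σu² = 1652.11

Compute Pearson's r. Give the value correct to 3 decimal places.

0.908

r = (nΣuv − ΣuΣv) / √[(nΣu² − (Σu)²)(nΣv² − (Σv)²)]
Numerator: 5×2557.54 − 87.3×141.9 = 399.83
Denominator: √[(8260.55 − 7621.29)(20439.05 − 20135.61)] = √[639.26 × 303.44] = 440.4283
r = 399.83 / 440.4283 ≈ 0.908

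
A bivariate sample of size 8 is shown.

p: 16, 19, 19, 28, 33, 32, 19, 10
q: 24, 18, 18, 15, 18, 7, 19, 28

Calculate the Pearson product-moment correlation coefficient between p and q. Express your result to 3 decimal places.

n = 8, Σp = 176, Σq = 147, Σp² = 4336, Σq² = 2967, Σpq = 2947
nΣpq − ΣpΣq = 23576 − 25872 = -2296
nΣp² − (Σp)² = 34688 − 30976 = 3712; nΣq² − (Σq)² = 23736 − 21609 = 2127
r = -2296 / √(3712 × 2127) = -2296 / 2809.8797 ≈ -0.817

-0.817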